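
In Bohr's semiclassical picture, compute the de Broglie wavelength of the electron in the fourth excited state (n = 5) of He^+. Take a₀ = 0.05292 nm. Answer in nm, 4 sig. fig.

0.8313 nm

The Bohr quantisation condition is nλ = 2πr_n.
r_n = n²a₀/Z = 0.6615 nm
λ = 2πr_n/n = 2π·0.6615/5 = 0.8313 nm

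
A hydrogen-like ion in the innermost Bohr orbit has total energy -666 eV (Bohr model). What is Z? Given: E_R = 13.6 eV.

7

E_n = −E_R Z²/n² ⇒ Z² = −E_n n²/E_R = 666 × 1² / 13.6 ≈ 48.97
Z = 7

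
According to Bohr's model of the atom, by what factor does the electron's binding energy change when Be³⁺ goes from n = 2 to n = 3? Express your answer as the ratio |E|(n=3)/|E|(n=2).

|E| ∝ Z^2 · n^-2; with Z fixed, |E| ∝ n^-2.
|E|(n=3)/|E|(n=2) = (3/2)^-2 = 4/9

4/9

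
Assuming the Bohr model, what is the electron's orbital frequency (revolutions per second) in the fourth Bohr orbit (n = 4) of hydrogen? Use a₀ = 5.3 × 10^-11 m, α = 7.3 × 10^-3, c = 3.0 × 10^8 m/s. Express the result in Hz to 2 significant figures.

1.0 × 10^14 Hz

r = n²a₀/Z = 8.5 × 10^-10 m, v = Zαc/n = 5.5 × 10^5 m/s
f = v/(2πr) = 1.0 × 10^14 Hz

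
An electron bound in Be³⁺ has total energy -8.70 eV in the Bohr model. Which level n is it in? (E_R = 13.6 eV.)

E_n = −E_R Z²/n² ⇒ n² = E_R Z²/(−E_n) = 13.6 × 4² / 8.70 ≈ 25.01
n = 5

5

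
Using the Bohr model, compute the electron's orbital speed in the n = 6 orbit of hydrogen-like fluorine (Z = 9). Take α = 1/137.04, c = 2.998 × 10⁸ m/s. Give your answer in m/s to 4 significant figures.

3.282 × 10⁶ m/s

v_n = Zαc/n = 9 × 0.007297 × 2.998 × 10⁸ / 6
    = 3.282 × 10⁶ m/s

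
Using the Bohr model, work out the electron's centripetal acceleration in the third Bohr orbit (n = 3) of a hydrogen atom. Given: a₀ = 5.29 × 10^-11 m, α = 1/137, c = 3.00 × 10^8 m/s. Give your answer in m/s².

r = n²a₀/Z = 4.76 × 10^-10 m, v = Zαc/n = 7.30 × 10^5 m/s
a = v²/r = (7.30 × 10^5)² / 4.76 × 10^-10 = 1.12 × 10^21 m/s²

1.12 × 10^21 m/s²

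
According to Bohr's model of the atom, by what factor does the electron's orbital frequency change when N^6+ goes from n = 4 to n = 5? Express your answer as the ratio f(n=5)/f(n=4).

f ∝ Z^2 · n^-3; with Z fixed, f ∝ n^-3.
f(n=5)/f(n=4) = (5/4)^-3 = 64/125

64/125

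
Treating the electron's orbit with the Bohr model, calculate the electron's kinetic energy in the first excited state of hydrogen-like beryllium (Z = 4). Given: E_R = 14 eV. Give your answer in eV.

For a Coulomb orbit the virial theorem gives K = −E_n.
E_n = −E_R·Z²/n², so K = E_R·Z²/n² = 14 × 4²/2² = 56 eV

56 eV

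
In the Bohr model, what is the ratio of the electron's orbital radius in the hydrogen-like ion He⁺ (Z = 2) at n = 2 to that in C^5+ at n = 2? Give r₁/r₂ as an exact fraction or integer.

r ∝ Z^-1 · n^2
r₁/r₂ = (2/6)^-1 · (2/2)^2 = 3

3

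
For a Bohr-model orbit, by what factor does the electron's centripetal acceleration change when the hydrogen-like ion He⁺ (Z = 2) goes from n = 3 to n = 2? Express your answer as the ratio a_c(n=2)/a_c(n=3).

a_c ∝ Z^3 · n^-4; with Z fixed, a_c ∝ n^-4.
a_c(n=2)/a_c(n=3) = (2/3)^-4 = 81/16

81/16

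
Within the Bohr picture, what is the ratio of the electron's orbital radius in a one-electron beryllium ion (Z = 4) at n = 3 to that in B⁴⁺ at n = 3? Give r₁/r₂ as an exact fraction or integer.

r ∝ Z^-1 · n^2
r₁/r₂ = (4/5)^-1 · (3/3)^2 = 5/4

5/4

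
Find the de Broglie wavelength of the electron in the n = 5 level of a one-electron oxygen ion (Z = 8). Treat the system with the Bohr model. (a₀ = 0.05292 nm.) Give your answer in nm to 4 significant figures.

0.2078 nm

The Bohr quantisation condition is nλ = 2πr_n.
r_n = n²a₀/Z = 0.1654 nm
λ = 2πr_n/n = 2π·0.1654/5 = 0.2078 nm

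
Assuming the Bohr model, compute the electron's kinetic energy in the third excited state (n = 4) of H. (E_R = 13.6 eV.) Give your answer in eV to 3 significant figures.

For a Coulomb orbit the virial theorem gives K = −E_n.
E_n = −E_R·Z²/n², so K = E_R·Z²/n² = 13.6 × 1²/4² = 0.850 eV

0.850 eV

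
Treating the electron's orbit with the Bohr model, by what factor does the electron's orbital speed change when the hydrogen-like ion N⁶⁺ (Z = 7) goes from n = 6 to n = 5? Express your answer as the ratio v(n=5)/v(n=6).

v ∝ Z^1 · n^-1; with Z fixed, v ∝ n^-1.
v(n=5)/v(n=6) = (5/6)^-1 = 6/5

6/5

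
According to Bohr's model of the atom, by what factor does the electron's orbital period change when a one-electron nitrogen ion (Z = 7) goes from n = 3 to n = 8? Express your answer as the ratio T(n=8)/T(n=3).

T ∝ Z^-2 · n^3; with Z fixed, T ∝ n^3.
T(n=8)/T(n=3) = (8/3)^3 = 512/27

512/27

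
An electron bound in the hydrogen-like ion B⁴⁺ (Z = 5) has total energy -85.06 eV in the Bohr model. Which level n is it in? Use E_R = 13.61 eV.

E_n = −E_R Z²/n² ⇒ n² = E_R Z²/(−E_n) = 13.61 × 5² / 85.06 ≈ 4.00
n = 2

2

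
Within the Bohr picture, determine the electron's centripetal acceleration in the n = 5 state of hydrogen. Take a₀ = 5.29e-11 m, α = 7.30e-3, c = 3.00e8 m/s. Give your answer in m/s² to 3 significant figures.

r = n²a₀/Z = 1.32e-9 m, v = Zαc/n = 4.38e5 m/s
a = v²/r = (4.38e5)² / 1.32e-9 = 1.45e20 m/s²

1.45e20 m/s²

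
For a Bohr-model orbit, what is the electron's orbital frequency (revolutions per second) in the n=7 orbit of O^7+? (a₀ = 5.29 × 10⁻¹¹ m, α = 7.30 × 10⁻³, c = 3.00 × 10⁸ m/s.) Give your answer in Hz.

1.23 × 10¹⁵ Hz

r = n²a₀/Z = 3.24 × 10⁻¹⁰ m, v = Zαc/n = 2.50 × 10⁶ m/s
f = v/(2πr) = 1.23 × 10¹⁵ Hz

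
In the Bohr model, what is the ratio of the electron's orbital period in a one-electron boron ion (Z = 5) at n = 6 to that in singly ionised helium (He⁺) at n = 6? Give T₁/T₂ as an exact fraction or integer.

T ∝ Z^-2 · n^3
T₁/T₂ = (5/2)^-2 · (6/6)^3 = 4/25

4/25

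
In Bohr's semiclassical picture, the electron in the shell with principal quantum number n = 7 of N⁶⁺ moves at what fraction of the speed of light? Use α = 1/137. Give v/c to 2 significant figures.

v_n = Zαc/n, so v/c = Zα/n = 7 × 0.0073 / 7 = 0.0073

0.0073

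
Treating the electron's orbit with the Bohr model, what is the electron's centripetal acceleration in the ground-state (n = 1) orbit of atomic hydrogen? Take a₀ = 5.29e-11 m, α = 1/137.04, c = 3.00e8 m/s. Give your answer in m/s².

9.06e22 m/s²

r = n²a₀/Z = 5.29e-11 m, v = Zαc/n = 2.19e6 m/s
a = v²/r = (2.19e6)² / 5.29e-11 = 9.06e22 m/s²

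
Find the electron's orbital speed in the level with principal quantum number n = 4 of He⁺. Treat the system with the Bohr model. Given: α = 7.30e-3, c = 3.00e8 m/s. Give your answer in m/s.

v_n = Zαc/n = 2 × 0.00730 × 3.00e8 / 4
    = 1.09e6 m/s

1.09e6 m/s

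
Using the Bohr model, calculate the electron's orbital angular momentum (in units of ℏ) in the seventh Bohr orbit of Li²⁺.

L_n = nℏ, so L/ℏ = n = 7.

7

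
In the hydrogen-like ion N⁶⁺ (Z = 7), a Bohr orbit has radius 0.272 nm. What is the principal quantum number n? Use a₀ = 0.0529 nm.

r_n = n²a₀/Z ⇒ n² = rZ/a₀ = 0.272 × 7 / 0.0529 ≈ 35.99
n = 6

6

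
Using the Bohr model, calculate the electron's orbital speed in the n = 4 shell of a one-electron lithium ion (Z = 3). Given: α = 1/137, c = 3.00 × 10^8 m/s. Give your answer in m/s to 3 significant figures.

1.64 × 10^6 m/s

v_n = Zαc/n = 3 × 0.00730 × 3.00 × 10^8 / 4
    = 1.64 × 10^6 m/s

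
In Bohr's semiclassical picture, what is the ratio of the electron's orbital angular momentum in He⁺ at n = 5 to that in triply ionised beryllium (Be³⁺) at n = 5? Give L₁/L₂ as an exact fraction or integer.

1

L = nℏ is independent of Z.
L₁/L₂ = n₁/n₂ = 5/5 = 1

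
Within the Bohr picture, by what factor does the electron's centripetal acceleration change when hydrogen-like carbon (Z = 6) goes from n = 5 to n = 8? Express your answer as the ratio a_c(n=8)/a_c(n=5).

625/4096

a_c ∝ Z^3 · n^-4; with Z fixed, a_c ∝ n^-4.
a_c(n=8)/a_c(n=5) = (8/5)^-4 = 625/4096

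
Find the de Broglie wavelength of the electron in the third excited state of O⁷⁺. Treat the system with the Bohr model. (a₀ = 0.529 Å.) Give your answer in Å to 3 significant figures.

The Bohr quantisation condition is nλ = 2πr_n.
r_n = n²a₀/Z = 1.06 Å
λ = 2πr_n/n = 2π·1.06/4 = 1.66 Å

1.66 Å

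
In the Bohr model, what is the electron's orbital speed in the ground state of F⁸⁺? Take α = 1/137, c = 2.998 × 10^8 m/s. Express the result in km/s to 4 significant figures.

v_n = Zαc/n = 9 × 0.007299 × 2.998 × 10^8 / 1
    = 1.969 × 10^4 km/s

1.969 × 10^4 km/s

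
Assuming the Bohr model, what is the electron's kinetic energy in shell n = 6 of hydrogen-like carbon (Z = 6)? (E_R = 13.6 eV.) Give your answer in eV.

For a Coulomb orbit the virial theorem gives K = −E_n.
E_n = −E_R·Z²/n², so K = E_R·Z²/n² = 13.6 × 6²/6² = 13.6 eV

13.6 eV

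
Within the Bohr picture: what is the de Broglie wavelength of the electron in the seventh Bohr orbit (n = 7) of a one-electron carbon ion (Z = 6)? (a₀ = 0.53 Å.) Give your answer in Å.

3.9 Å

The Bohr quantisation condition is nλ = 2πr_n.
r_n = n²a₀/Z = 4.3 Å
λ = 2πr_n/n = 2π·4.3/7 = 3.9 Å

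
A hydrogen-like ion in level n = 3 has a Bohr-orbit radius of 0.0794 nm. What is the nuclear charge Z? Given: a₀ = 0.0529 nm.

r_n = n²a₀/Z ⇒ Z = n²a₀/r = 3² × 0.0529 / 0.0794 ≈ 6.00
Z = 6

6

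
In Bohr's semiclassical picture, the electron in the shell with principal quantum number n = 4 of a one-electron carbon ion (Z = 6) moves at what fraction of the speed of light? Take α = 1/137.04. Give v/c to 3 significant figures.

v_n = Zαc/n, so v/c = Zα/n = 6 × 0.00730 / 4 = 0.0109

0.0109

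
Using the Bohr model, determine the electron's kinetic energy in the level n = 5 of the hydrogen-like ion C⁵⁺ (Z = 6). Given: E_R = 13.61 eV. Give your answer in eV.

For a Coulomb orbit the virial theorem gives K = −E_n.
E_n = −E_R·Z²/n², so K = E_R·Z²/n² = 13.61 × 6²/5² = 19.60 eV

19.60 eV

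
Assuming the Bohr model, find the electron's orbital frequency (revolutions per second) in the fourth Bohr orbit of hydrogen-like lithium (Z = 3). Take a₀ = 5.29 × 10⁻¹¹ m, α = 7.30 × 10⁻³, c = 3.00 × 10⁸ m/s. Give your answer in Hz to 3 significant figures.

9.27 × 10¹⁴ Hz

r = n²a₀/Z = 2.82 × 10⁻¹⁰ m, v = Zαc/n = 1.64 × 10⁶ m/s
f = v/(2πr) = 9.27 × 10¹⁴ Hz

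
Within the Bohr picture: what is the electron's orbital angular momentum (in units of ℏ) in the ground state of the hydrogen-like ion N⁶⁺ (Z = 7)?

1

L_n = nℏ, so L/ℏ = n = 1.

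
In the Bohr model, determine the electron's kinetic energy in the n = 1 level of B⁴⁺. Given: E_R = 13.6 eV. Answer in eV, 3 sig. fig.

340 eV

For a Coulomb orbit the virial theorem gives K = −E_n.
E_n = −E_R·Z²/n², so K = E_R·Z²/n² = 13.6 × 5²/1² = 340 eV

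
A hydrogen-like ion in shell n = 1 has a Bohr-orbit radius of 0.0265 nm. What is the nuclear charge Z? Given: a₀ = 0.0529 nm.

2

r_n = n²a₀/Z ⇒ Z = n²a₀/r = 1² × 0.0529 / 0.0265 ≈ 2.00
Z = 2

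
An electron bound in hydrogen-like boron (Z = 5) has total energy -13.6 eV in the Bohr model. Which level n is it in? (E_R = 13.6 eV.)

E_n = −E_R Z²/n² ⇒ n² = E_R Z²/(−E_n) = 13.6 × 5² / 13.6 ≈ 25.00
n = 5

5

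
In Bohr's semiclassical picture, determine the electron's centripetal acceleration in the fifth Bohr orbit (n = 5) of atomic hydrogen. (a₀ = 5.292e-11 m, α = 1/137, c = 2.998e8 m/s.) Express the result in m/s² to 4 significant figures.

1.448e20 m/s²

r = n²a₀/Z = 1.323e-9 m, v = Zαc/n = 4.377e5 m/s
a = v²/r = (4.377e5)² / 1.323e-9 = 1.448e20 m/s²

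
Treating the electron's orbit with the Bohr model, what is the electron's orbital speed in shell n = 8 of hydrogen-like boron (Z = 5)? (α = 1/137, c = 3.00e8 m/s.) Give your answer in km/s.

1370 km/s

v_n = Zαc/n = 5 × 0.00730 × 3.00e8 / 8
    = 1370 km/s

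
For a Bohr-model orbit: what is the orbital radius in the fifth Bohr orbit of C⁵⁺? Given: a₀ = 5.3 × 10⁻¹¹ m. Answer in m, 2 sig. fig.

r_n = n²a₀/Z = 5² × 5.3 × 10⁻¹¹ / 6
    = 25 × 5.3 × 10⁻¹¹ / 6 = 2.2 × 10⁻¹⁰ m

2.2 × 10⁻¹⁰ m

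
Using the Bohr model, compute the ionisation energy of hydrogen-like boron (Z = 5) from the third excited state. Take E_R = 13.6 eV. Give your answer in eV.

E_n = −E_R·Z²/n² = −13.6 × 5²/4² eV = -21.2 eV
Ionisation energy = −E_n = 21.2 eV

21.2 eV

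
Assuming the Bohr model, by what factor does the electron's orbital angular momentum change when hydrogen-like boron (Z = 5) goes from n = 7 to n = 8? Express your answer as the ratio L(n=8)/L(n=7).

8/7

L = nℏ depends only on n, so L ∝ n.
L(n=8)/L(n=7) = (8/7)^1 = 8/7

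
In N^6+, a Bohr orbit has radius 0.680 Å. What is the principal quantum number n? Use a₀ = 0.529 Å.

3

r_n = n²a₀/Z ⇒ n² = rZ/a₀ = 0.680 × 7 / 0.529 ≈ 9.00
n = 3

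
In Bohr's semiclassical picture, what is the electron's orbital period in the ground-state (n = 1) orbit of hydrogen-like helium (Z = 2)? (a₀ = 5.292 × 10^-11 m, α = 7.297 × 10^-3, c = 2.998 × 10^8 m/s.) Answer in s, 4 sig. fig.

r = n²a₀/Z = 1²·5.292 × 10^-11/2 = 2.646 × 10^-11 m
v = Zαc/n = 2·0.007297·2.998 × 10^8/1 = 4.375 × 10^6 m/s
T = 2πr/v = 3.800 × 10^-17 s

3.800 × 10^-17 s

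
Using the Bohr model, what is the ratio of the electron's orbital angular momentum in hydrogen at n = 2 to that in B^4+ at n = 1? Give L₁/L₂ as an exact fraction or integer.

2

L = nℏ is independent of Z.
L₁/L₂ = n₁/n₂ = 2/1 = 2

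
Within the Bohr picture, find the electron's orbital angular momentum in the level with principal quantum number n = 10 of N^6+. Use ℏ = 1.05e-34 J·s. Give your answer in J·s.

L_n = nℏ = 10 × 1.05e-34 = 1.05e-33 J·s

1.05e-33 J·s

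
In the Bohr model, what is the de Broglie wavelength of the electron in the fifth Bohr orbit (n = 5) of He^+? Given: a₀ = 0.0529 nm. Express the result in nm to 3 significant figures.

The Bohr quantisation condition is nλ = 2πr_n.
r_n = n²a₀/Z = 0.661 nm
λ = 2πr_n/n = 2π·0.661/5 = 0.831 nm

0.831 nm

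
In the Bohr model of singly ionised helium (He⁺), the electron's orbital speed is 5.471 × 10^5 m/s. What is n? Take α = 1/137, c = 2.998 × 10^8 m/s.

8

v_n = Zαc/n ⇒ n = Zαc/v = 2 × 0.007299 × 2.998 × 10^8 / 5.471 × 10^5 ≈ 8.00
n = 8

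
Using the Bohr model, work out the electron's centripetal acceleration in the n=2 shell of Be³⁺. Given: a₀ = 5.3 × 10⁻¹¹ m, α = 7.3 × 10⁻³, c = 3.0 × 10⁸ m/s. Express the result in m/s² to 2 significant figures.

3.6 × 10²³ m/s²

r = n²a₀/Z = 5.3 × 10⁻¹¹ m, v = Zαc/n = 4.4 × 10⁶ m/s
a = v²/r = (4.4 × 10⁶)² / 5.3 × 10⁻¹¹ = 3.6 × 10²³ m/s²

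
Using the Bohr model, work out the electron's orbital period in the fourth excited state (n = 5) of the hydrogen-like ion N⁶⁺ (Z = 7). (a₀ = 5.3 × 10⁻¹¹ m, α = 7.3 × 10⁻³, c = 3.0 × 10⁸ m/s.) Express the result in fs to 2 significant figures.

0.39 fs

r = n²a₀/Z = 5²·5.3 × 10⁻¹¹/7 = 1.9 × 10⁻¹⁰ m
v = Zαc/n = 7·0.0073·3.0 × 10⁸/5 = 3.1 × 10⁶ m/s
T = 2πr/v = 3.9 × 10⁻¹⁶ s = 0.39 fs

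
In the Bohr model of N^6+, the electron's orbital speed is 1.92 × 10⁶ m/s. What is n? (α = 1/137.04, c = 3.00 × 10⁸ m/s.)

v_n = Zαc/n ⇒ n = Zαc/v = 7 × 0.00730 × 3.00 × 10⁸ / 1.92 × 10⁶ ≈ 7.98
n = 8

8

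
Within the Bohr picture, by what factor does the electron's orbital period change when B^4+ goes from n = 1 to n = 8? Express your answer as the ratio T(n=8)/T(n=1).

T ∝ Z^-2 · n^3; with Z fixed, T ∝ n^3.
T(n=8)/T(n=1) = (8/1)^3 = 512

512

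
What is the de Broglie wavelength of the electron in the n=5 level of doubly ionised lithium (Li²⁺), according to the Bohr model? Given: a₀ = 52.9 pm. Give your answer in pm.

The Bohr quantisation condition is nλ = 2πr_n.
r_n = n²a₀/Z = 441 pm
λ = 2πr_n/n = 2π·441/5 = 554 pm

554 pm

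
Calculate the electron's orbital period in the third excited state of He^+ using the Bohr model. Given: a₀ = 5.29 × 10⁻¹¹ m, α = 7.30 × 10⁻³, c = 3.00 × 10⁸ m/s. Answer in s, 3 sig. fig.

r = n²a₀/Z = 4²·5.29 × 10⁻¹¹/2 = 4.23 × 10⁻¹⁰ m
v = Zαc/n = 2·0.00730·3.00 × 10⁸/4 = 1.09 × 10⁶ m/s
T = 2πr/v = 2.43 × 10⁻¹⁵ s

2.43 × 10⁻¹⁵ s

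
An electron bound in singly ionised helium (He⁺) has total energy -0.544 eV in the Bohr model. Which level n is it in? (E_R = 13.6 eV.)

E_n = −E_R Z²/n² ⇒ n² = E_R Z²/(−E_n) = 13.6 × 2² / 0.544 ≈ 100.00
n = 10

10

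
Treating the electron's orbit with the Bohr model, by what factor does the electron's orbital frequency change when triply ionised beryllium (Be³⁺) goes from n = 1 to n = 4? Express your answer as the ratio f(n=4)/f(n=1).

f ∝ Z^2 · n^-3; with Z fixed, f ∝ n^-3.
f(n=4)/f(n=1) = (4/1)^-3 = 1/64

1/64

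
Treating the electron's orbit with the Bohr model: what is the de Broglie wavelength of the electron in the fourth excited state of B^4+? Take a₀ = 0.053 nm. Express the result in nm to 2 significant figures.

The Bohr quantisation condition is nλ = 2πr_n.
r_n = n²a₀/Z = 0.27 nm
λ = 2πr_n/n = 2π·0.27/5 = 0.33 nm

0.33 nm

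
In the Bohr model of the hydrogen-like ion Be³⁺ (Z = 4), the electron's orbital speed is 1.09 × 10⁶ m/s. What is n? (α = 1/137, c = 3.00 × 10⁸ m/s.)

v_n = Zαc/n ⇒ n = Zαc/v = 4 × 0.00730 × 3.00 × 10⁸ / 1.09 × 10⁶ ≈ 8.04
n = 8

8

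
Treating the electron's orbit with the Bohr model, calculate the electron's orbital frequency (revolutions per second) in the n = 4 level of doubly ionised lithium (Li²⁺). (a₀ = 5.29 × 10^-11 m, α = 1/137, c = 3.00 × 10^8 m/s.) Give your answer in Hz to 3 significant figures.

9.26 × 10^14 Hz

r = n²a₀/Z = 2.82 × 10^-10 m, v = Zαc/n = 1.64 × 10^6 m/s
f = v/(2πr) = 9.26 × 10^14 Hz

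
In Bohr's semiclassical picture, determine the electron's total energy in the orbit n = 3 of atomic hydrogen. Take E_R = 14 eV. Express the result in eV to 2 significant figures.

E_n = −E_R·Z²/n² = −14 × 1²/3² = -1.6 eV

-1.6 eV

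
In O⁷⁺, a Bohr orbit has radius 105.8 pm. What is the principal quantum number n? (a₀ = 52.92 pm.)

4

r_n = n²a₀/Z ⇒ n² = rZ/a₀ = 105.8 × 8 / 52.92 ≈ 15.99
n = 4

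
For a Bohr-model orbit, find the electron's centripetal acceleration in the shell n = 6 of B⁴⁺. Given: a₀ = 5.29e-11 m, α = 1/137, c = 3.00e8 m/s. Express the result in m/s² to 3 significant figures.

8.74e21 m/s²

r = n²a₀/Z = 3.81e-10 m, v = Zαc/n = 1.82e6 m/s
a = v²/r = (1.82e6)² / 3.81e-10 = 8.74e21 m/s²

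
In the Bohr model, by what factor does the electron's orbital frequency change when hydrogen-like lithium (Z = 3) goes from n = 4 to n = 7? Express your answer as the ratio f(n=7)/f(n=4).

64/343

f ∝ Z^2 · n^-3; with Z fixed, f ∝ n^-3.
f(n=7)/f(n=4) = (7/4)^-3 = 64/343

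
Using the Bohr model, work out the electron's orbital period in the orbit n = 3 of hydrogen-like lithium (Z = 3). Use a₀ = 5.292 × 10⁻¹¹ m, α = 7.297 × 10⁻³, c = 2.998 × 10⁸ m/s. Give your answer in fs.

r = n²a₀/Z = 3²·5.292 × 10⁻¹¹/3 = 1.588 × 10⁻¹⁰ m
v = Zαc/n = 3·0.007297·2.998 × 10⁸/3 = 2.188 × 10⁶ m/s
T = 2πr/v = 4.560 × 10⁻¹⁶ s = 0.4560 fs

0.4560 fs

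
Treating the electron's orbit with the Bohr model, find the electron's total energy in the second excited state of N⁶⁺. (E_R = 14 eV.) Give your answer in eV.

-76 eV

E_n = −E_R·Z²/n² = −14 × 7²/3² = -76 eV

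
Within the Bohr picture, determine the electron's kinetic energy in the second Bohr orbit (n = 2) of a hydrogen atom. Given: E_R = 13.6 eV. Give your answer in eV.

For a Coulomb orbit the virial theorem gives K = −E_n.
E_n = −E_R·Z²/n², so K = E_R·Z²/n² = 13.6 × 1²/2² = 3.40 eV

3.40 eV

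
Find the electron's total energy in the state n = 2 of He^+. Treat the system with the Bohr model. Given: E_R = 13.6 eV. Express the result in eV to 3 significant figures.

-13.6 eV

E_n = −E_R·Z²/n² = −13.6 × 2²/2² = -13.6 eV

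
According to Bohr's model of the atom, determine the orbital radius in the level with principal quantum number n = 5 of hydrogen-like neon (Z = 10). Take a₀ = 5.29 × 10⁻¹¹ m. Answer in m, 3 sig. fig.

r_n = n²a₀/Z = 5² × 5.29 × 10⁻¹¹ / 10
    = 25 × 5.29 × 10⁻¹¹ / 10 = 1.32 × 10⁻¹⁰ m

1.32 × 10⁻¹⁰ m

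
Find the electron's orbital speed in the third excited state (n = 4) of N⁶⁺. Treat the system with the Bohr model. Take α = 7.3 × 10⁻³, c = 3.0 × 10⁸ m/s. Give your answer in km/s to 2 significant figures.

v_n = Zαc/n = 7 × 0.0073 × 3.0 × 10⁸ / 4
    = 3800 km/s

3800 km/s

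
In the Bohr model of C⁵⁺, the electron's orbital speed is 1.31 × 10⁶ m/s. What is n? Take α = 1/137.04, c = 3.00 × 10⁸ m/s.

10

v_n = Zαc/n ⇒ n = Zαc/v = 6 × 0.00730 × 3.00 × 10⁸ / 1.31 × 10⁶ ≈ 10.03
n = 10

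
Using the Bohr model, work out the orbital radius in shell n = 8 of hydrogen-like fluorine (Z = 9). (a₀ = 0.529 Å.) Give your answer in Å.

3.76 Å

r_n = n²a₀/Z = 8² × 0.529 / 9
    = 64 × 0.529 / 9 = 3.76 Å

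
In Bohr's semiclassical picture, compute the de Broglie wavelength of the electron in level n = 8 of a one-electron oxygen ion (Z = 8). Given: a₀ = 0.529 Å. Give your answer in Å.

The Bohr quantisation condition is nλ = 2πr_n.
r_n = n²a₀/Z = 4.23 Å
λ = 2πr_n/n = 2π·4.23/8 = 3.32 Å

3.32 Å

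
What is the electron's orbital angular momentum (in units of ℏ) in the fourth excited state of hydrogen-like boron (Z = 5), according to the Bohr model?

5

L_n = nℏ, so L/ℏ = n = 5.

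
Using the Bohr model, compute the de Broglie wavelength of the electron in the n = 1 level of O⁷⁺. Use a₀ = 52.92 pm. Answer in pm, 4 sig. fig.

41.56 pm

The Bohr quantisation condition is nλ = 2πr_n.
r_n = n²a₀/Z = 6.615 pm
λ = 2πr_n/n = 2π·6.615/1 = 41.56 pm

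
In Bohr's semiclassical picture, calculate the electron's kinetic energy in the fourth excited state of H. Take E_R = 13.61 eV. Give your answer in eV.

For a Coulomb orbit the virial theorem gives K = −E_n.
E_n = −E_R·Z²/n², so K = E_R·Z²/n² = 13.61 × 1²/5² = 0.5444 eV

0.5444 eV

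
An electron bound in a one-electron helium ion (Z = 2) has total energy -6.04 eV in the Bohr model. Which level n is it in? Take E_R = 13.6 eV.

3

E_n = −E_R Z²/n² ⇒ n² = E_R Z²/(−E_n) = 13.6 × 2² / 6.04 ≈ 9.01
n = 3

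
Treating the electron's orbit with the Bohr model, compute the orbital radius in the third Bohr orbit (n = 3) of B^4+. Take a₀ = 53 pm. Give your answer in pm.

95 pm

r_n = n²a₀/Z = 3² × 53 / 5
    = 9 × 53 / 5 = 95 pm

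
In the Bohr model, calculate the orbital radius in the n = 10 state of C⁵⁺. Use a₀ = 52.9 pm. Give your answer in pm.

r_n = n²a₀/Z = 10² × 52.9 / 6
    = 100 × 52.9 / 6 = 882 pm

882 pm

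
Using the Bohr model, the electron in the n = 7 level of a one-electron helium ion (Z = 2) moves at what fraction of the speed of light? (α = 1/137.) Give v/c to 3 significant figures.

v_n = Zαc/n, so v/c = Zα/n = 2 × 0.00730 / 7 = 0.00209

0.00209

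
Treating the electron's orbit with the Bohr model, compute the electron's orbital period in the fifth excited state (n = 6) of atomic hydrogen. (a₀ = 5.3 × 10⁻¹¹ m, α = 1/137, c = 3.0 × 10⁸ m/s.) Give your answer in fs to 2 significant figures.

r = n²a₀/Z = 6²·5.3 × 10⁻¹¹/1 = 1.9 × 10⁻⁹ m
v = Zαc/n = 1·0.0073·3.0 × 10⁸/6 = 3.6 × 10⁵ m/s
T = 2πr/v = 3.3 × 10⁻¹⁴ s = 33 fs

33 fs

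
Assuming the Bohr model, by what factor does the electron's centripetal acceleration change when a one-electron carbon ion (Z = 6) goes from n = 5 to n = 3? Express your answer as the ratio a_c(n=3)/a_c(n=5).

a_c ∝ Z^3 · n^-4; with Z fixed, a_c ∝ n^-4.
a_c(n=3)/a_c(n=5) = (3/5)^-4 = 625/81

625/81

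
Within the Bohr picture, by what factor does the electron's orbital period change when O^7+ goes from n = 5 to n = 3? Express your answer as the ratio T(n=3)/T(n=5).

27/125

T ∝ Z^-2 · n^3; with Z fixed, T ∝ n^3.
T(n=3)/T(n=5) = (3/5)^3 = 27/125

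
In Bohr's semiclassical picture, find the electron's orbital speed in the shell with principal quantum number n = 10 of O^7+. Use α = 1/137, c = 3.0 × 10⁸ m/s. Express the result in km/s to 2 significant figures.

v_n = Zαc/n = 8 × 0.0073 × 3.0 × 10⁸ / 10
    = 1800 km/s

1800 km/s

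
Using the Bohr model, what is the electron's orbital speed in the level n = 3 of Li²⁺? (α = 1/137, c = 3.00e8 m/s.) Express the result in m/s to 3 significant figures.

2.19e6 m/s

v_n = Zαc/n = 3 × 0.00730 × 3.00e8 / 3
    = 2.19e6 m/s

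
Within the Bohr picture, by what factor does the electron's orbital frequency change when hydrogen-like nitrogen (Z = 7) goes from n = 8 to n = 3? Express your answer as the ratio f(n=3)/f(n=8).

f ∝ Z^2 · n^-3; with Z fixed, f ∝ n^-3.
f(n=3)/f(n=8) = (3/8)^-3 = 512/27

512/27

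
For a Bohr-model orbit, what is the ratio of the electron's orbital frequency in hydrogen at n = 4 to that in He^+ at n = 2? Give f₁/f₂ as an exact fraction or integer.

1/32

f ∝ Z^2 · n^-3
f₁/f₂ = (1/2)^2 · (4/2)^-3 = 1/32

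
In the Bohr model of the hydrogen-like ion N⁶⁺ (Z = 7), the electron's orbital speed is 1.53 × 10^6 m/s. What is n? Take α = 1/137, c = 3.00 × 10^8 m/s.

v_n = Zαc/n ⇒ n = Zαc/v = 7 × 0.00730 × 3.00 × 10^8 / 1.53 × 10^6 ≈ 10.02
n = 10

10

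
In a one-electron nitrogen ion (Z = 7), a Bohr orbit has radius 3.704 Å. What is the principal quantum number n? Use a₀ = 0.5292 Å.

r_n = n²a₀/Z ⇒ n² = rZ/a₀ = 3.704 × 7 / 0.5292 ≈ 48.99
n = 7

7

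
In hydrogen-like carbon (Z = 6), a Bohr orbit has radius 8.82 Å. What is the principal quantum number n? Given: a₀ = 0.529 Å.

10

r_n = n²a₀/Z ⇒ n² = rZ/a₀ = 8.82 × 6 / 0.529 ≈ 100.04
n = 10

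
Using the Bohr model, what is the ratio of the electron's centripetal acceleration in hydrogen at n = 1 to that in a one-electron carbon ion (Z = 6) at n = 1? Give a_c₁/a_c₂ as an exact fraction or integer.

a_c ∝ Z^3 · n^-4
a_c₁/a_c₂ = (1/6)^3 · (1/1)^-4 = 1/216

1/216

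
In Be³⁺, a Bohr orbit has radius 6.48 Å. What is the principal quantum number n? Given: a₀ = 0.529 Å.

r_n = n²a₀/Z ⇒ n² = rZ/a₀ = 6.48 × 4 / 0.529 ≈ 49.00
n = 7

7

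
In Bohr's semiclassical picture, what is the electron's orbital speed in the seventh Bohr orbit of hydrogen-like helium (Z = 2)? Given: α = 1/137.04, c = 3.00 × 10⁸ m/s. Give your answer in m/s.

v_n = Zαc/n = 2 × 0.00730 × 3.00 × 10⁸ / 7
    = 6.25 × 10⁵ m/s

6.25 × 10⁵ m/s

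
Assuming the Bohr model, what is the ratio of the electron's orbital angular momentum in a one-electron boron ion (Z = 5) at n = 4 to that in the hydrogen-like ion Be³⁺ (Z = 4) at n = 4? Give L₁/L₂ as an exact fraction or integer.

1

L = nℏ is independent of Z.
L₁/L₂ = n₁/n₂ = 4/4 = 1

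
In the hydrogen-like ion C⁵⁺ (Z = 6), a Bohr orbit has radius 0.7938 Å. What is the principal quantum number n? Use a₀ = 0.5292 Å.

3

r_n = n²a₀/Z ⇒ n² = rZ/a₀ = 0.7938 × 6 / 0.5292 ≈ 9.00
n = 3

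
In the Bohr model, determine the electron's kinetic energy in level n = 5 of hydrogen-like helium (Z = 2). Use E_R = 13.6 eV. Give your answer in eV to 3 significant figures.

For a Coulomb orbit the virial theorem gives K = −E_n.
E_n = −E_R·Z²/n², so K = E_R·Z²/n² = 13.6 × 2²/5² = 2.18 eV

2.18 eV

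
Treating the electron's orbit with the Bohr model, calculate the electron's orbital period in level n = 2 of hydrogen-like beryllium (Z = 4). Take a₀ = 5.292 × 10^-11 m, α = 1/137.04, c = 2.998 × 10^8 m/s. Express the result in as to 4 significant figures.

r = n²a₀/Z = 2²·5.292 × 10^-11/4 = 5.292 × 10^-11 m
v = Zαc/n = 4·0.007297·2.998 × 10^8/2 = 4.375 × 10^6 m/s
T = 2πr/v = 7.600 × 10^-17 s = 76.00 as

76.00 as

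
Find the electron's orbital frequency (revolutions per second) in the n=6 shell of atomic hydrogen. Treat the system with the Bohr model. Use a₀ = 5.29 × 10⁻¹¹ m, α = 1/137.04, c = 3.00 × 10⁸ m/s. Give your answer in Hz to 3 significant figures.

3.05 × 10¹³ Hz

r = n²a₀/Z = 1.90 × 10⁻⁹ m, v = Zαc/n = 3.65 × 10⁵ m/s
f = v/(2πr) = 3.05 × 10¹³ Hz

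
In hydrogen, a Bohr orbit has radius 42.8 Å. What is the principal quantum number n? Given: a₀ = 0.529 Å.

r_n = n²a₀/Z ⇒ n² = rZ/a₀ = 42.8 × 1 / 0.529 ≈ 80.91
n = 9

9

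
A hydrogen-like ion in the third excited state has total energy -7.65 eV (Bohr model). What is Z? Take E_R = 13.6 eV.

3

E_n = −E_R Z²/n² ⇒ Z² = −E_n n²/E_R = 7.65 × 4² / 13.6 ≈ 9.00
Z = 3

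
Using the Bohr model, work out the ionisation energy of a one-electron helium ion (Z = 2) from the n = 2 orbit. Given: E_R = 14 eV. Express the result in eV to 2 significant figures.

E_n = −E_R·Z²/n² = −14 × 2²/2² eV = -14 eV
Ionisation energy = −E_n = 14 eV

14 eV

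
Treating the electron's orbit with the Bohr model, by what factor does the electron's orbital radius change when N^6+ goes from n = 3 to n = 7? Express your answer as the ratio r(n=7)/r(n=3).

r ∝ Z^-1 · n^2; with Z fixed, r ∝ n^2.
r(n=7)/r(n=3) = (7/3)^2 = 49/9

49/9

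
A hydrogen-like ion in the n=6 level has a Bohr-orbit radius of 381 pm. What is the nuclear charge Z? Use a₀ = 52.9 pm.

5

r_n = n²a₀/Z ⇒ Z = n²a₀/r = 6² × 52.9 / 381 ≈ 5.00
Z = 5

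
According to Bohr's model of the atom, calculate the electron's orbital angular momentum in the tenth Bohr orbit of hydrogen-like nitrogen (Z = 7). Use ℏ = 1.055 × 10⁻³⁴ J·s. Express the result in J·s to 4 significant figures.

1.055 × 10⁻³³ J·s

L_n = nℏ = 10 × 1.055 × 10⁻³⁴ = 1.055 × 10⁻³³ J·s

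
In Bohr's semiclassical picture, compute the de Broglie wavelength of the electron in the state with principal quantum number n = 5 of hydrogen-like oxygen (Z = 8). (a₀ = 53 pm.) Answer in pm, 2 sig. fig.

210 pm

The Bohr quantisation condition is nλ = 2πr_n.
r_n = n²a₀/Z = 170 pm
λ = 2πr_n/n = 2π·170/5 = 210 pm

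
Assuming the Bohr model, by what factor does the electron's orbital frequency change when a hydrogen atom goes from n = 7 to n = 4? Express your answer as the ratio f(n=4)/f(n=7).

343/64

f ∝ Z^2 · n^-3; with Z fixed, f ∝ n^-3.
f(n=4)/f(n=7) = (4/7)^-3 = 343/64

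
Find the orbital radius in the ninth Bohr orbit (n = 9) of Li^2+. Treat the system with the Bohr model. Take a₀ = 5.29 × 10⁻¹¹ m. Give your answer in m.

r_n = n²a₀/Z = 9² × 5.29 × 10⁻¹¹ / 3
    = 81 × 5.29 × 10⁻¹¹ / 3 = 1.43 × 10⁻⁹ m

1.43 × 10⁻⁹ m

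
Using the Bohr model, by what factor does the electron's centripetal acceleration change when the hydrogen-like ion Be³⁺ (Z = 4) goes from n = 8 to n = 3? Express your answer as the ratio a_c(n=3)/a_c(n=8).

a_c ∝ Z^3 · n^-4; with Z fixed, a_c ∝ n^-4.
a_c(n=3)/a_c(n=8) = (3/8)^-4 = 4096/81

4096/81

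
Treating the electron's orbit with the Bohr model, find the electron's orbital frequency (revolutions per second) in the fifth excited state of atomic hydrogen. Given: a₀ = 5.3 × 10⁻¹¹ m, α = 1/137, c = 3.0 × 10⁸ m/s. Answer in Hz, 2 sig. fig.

3.0 × 10¹³ Hz

r = n²a₀/Z = 1.9 × 10⁻⁹ m, v = Zαc/n = 3.6 × 10⁵ m/s
f = v/(2πr) = 3.0 × 10¹³ Hz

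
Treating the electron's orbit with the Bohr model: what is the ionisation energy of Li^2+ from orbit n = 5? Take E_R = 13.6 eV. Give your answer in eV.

4.90 eV

E_n = −E_R·Z²/n² = −13.6 × 3²/5² eV = -4.90 eV
Ionisation energy = −E_n = 4.90 eV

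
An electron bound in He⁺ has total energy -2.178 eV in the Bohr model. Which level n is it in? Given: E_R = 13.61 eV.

E_n = −E_R Z²/n² ⇒ n² = E_R Z²/(−E_n) = 13.61 × 2² / 2.178 ≈ 25.00
n = 5

5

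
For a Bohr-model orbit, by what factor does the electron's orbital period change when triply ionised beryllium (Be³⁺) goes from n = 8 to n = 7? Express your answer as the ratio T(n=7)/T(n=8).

343/512

T ∝ Z^-2 · n^3; with Z fixed, T ∝ n^3.
T(n=7)/T(n=8) = (7/8)^3 = 343/512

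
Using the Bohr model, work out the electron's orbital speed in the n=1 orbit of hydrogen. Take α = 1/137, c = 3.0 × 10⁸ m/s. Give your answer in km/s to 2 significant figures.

2200 km/s

v_n = Zαc/n = 1 × 0.0073 × 3.0 × 10⁸ / 1
    = 2200 km/s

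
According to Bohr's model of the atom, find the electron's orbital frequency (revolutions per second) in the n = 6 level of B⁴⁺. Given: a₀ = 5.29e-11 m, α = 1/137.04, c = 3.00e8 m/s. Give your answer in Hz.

r = n²a₀/Z = 3.81e-10 m, v = Zαc/n = 1.82e6 m/s
f = v/(2πr) = 7.62e14 Hz

7.62e14 Hz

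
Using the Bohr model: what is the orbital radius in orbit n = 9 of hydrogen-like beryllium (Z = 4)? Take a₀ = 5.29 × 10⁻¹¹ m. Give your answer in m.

1.07 × 10⁻⁹ m

r_n = n²a₀/Z = 9² × 5.29 × 10⁻¹¹ / 4
    = 81 × 5.29 × 10⁻¹¹ / 4 = 1.07 × 10⁻⁹ m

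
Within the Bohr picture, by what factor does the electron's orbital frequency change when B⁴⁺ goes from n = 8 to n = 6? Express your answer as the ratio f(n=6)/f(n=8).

64/27

f ∝ Z^2 · n^-3; with Z fixed, f ∝ n^-3.
f(n=6)/f(n=8) = (6/8)^-3 = 64/27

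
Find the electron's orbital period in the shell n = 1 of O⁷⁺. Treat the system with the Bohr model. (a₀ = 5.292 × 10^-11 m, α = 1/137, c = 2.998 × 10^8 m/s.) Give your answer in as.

r = n²a₀/Z = 1²·5.292 × 10^-11/8 = 6.615 × 10^-12 m
v = Zαc/n = 8·0.007299·2.998 × 10^8/1 = 1.751 × 10^7 m/s
T = 2πr/v = 2.374 × 10^-18 s = 2.374 as

2.374 as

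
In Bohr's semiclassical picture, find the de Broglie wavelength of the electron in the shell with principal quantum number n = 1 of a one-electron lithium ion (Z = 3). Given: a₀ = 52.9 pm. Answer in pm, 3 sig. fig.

The Bohr quantisation condition is nλ = 2πr_n.
r_n = n²a₀/Z = 17.6 pm
λ = 2πr_n/n = 2π·17.6/1 = 111 pm

111 pm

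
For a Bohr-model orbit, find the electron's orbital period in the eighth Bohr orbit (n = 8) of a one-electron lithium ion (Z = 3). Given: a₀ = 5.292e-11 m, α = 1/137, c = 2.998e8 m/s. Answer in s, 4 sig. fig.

r = n²a₀/Z = 8²·5.292e-11/3 = 1.129e-9 m
v = Zαc/n = 3·0.007299·2.998e8/8 = 8.206e5 m/s
T = 2πr/v = 8.644e-15 s

8.644e-15 s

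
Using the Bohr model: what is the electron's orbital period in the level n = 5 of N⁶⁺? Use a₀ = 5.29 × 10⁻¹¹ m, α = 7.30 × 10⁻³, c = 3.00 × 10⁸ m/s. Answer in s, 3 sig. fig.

3.87 × 10⁻¹⁶ s

r = n²a₀/Z = 5²·5.29 × 10⁻¹¹/7 = 1.89 × 10⁻¹⁰ m
v = Zαc/n = 7·0.00730·3.00 × 10⁸/5 = 3.07 × 10⁶ m/s
T = 2πr/v = 3.87 × 10⁻¹⁶ s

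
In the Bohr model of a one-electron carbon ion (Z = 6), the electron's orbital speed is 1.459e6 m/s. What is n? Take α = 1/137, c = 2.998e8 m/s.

9

v_n = Zαc/n ⇒ n = Zαc/v = 6 × 0.007299 × 2.998e8 / 1.459e6 ≈ 9.00
n = 9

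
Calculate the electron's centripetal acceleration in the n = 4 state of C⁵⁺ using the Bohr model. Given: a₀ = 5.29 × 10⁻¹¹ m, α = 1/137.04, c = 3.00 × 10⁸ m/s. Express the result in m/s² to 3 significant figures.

r = n²a₀/Z = 1.41 × 10⁻¹⁰ m, v = Zαc/n = 3.28 × 10⁶ m/s
a = v²/r = (3.28 × 10⁶)² / 1.41 × 10⁻¹⁰ = 7.64 × 10²² m/s²

7.64 × 10²² m/s²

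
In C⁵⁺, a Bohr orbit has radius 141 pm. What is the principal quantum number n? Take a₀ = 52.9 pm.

r_n = n²a₀/Z ⇒ n² = rZ/a₀ = 141 × 6 / 52.9 ≈ 15.99
n = 4

4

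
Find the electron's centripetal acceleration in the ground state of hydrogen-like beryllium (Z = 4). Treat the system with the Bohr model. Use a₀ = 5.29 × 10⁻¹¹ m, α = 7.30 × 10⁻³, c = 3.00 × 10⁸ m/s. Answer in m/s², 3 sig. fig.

r = n²a₀/Z = 1.32 × 10⁻¹¹ m, v = Zαc/n = 8.76 × 10⁶ m/s
a = v²/r = (8.76 × 10⁶)² / 1.32 × 10⁻¹¹ = 5.80 × 10²⁴ m/s²

5.80 × 10²⁴ m/s²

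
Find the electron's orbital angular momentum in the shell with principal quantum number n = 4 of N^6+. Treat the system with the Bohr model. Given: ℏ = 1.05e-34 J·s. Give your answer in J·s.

L_n = nℏ = 4 × 1.05e-34 = 4.20e-34 J·s

4.20e-34 J·s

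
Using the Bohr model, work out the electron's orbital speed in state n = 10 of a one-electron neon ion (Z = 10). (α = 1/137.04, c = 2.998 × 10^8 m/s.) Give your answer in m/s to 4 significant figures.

2.188 × 10^6 m/s

v_n = Zαc/n = 10 × 0.007297 × 2.998 × 10^8 / 10
    = 2.188 × 10^6 m/s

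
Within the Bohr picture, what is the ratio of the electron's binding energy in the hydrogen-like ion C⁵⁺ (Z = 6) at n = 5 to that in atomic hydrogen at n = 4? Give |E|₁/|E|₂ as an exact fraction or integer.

576/25

|E| ∝ Z^2 · n^-2
|E|₁/|E|₂ = (6/1)^2 · (5/4)^-2 = 576/25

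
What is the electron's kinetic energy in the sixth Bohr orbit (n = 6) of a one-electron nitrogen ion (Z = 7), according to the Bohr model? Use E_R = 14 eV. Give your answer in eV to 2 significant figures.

19 eV

For a Coulomb orbit the virial theorem gives K = −E_n.
E_n = −E_R·Z²/n², so K = E_R·Z²/n² = 14 × 7²/6² = 19 eV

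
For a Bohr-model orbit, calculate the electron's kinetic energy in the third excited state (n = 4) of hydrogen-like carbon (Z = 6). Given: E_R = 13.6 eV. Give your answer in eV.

30.6 eV

For a Coulomb orbit the virial theorem gives K = −E_n.
E_n = −E_R·Z²/n², so K = E_R·Z²/n² = 13.6 × 6²/4² = 30.6 eV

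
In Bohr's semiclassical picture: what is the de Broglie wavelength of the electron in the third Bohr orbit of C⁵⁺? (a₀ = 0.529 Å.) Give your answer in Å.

The Bohr quantisation condition is nλ = 2πr_n.
r_n = n²a₀/Z = 0.793 Å
λ = 2πr_n/n = 2π·0.793/3 = 1.66 Å

1.66 Å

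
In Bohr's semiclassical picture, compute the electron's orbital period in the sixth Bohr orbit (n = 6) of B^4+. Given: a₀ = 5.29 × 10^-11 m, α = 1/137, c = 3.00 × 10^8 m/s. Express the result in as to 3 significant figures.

r = n²a₀/Z = 6²·5.29 × 10^-11/5 = 3.81 × 10^-10 m
v = Zαc/n = 5·0.00730·3.00 × 10^8/6 = 1.82 × 10^6 m/s
T = 2πr/v = 1.31 × 10^-15 s = 1310 as

1310 as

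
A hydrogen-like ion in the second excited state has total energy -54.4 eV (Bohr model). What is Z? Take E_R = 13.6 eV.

6

E_n = −E_R Z²/n² ⇒ Z² = −E_n n²/E_R = 54.4 × 3² / 13.6 ≈ 36.00
Z = 6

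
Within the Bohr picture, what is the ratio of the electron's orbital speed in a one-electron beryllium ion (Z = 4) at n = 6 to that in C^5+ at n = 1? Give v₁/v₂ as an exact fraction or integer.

v ∝ Z^1 · n^-1
v₁/v₂ = (4/6)^1 · (6/1)^-1 = 1/9

1/9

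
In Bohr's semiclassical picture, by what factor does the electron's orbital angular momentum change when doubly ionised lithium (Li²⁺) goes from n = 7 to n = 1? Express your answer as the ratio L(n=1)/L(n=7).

1/7

L = nℏ depends only on n, so L ∝ n.
L(n=1)/L(n=7) = (1/7)^1 = 1/7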